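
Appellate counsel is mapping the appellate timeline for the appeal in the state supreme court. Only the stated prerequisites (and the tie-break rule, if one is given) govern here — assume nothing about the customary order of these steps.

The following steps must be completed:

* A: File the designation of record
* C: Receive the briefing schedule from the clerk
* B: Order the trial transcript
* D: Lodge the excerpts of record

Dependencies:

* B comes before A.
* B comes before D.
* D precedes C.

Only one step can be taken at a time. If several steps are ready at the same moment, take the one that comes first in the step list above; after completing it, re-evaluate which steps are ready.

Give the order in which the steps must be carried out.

B A D C

B is the only step with nothing outstanding, so it goes first.
Now A and D have their prerequisites met. A is listed earlier, so A next.
That leaves D as the only ready step → D.
C needed D, now all done → C.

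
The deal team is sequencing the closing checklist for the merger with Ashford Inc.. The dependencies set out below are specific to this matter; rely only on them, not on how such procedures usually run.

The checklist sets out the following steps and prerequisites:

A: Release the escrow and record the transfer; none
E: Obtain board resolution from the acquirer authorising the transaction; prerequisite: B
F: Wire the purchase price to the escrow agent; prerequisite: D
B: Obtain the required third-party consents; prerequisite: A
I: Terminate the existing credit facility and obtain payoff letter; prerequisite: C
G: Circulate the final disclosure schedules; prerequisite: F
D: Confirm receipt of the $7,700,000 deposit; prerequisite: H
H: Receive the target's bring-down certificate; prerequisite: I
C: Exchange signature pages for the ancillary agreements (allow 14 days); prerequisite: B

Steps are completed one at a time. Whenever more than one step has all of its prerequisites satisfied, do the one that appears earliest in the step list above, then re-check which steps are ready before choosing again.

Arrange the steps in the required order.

A B E C I H D F G

A has no prerequisites → A first.
B needed A, now all done → B.
E and C are both available; E is listed earlier → E.
C needed B, now all done → C.
I needed C, now all done → I.
H needed I, now all done → H.
D needed H, now all done → D.
F is the only step now ready → F.
That leaves G as the only ready step → G.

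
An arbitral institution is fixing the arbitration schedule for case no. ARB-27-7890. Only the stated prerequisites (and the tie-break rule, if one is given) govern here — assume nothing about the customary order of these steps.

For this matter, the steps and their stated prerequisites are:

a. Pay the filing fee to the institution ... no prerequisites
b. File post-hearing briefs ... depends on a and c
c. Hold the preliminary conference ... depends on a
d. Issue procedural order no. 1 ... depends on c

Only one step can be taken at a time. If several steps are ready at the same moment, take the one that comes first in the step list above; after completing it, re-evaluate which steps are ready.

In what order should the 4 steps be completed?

a has no prerequisites → a first.
c needed a, now all done → c.
b and d are both available; b is listed earlier → b.
Next only d has its prerequisites met → d.

a c b d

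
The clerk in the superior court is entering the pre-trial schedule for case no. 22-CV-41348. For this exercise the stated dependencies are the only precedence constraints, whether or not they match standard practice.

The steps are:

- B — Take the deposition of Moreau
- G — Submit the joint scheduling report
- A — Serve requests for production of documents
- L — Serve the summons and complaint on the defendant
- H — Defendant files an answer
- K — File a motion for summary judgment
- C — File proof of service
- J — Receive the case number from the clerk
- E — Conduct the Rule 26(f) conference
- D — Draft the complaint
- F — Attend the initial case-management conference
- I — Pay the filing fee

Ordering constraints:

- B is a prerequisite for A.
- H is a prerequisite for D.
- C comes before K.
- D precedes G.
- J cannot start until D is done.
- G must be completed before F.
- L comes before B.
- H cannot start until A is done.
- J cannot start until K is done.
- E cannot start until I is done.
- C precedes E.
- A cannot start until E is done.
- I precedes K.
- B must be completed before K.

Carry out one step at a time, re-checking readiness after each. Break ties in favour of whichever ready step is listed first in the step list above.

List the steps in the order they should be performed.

L → B → C → I → K → E → A → H → D → G → J → F

Nothing is required for L, C and I. L is listed earlier → L first.
B now also ready, so the ready set is {B, C, I}; B is listed earlier → B.
Ready: C and I. C is listed earlier → C.
That leaves I as the only ready step → I.
Ready: K and E. K is listed earlier → K.
E is the only step now ready → E.
A needed B and E, now all done → A.
That leaves H as the only ready step → H.
Next only D has its prerequisites met → D.
Now G and J have their prerequisites met. G is listed earlier, so G next.
Now J and F have their prerequisites met. J is listed earlier, so J next.
F is the only step now ready → F.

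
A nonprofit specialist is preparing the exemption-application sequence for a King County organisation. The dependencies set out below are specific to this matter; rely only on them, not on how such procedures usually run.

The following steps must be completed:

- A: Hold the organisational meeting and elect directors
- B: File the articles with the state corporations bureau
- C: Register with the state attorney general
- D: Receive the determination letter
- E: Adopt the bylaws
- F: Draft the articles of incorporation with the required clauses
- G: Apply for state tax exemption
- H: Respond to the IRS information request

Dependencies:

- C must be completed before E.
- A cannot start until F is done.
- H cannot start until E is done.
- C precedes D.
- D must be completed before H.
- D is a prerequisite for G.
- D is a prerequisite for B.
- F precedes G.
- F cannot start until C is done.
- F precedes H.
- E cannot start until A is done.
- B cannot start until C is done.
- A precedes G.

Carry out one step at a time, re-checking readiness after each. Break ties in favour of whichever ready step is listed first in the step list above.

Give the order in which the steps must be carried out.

C is the only step with nothing outstanding, so it goes first.
D and F are both available; D is listed earlier → D.
Now B and F have their prerequisites met. B is listed earlier, so B next.
F is the only step now ready → F.
That leaves A as the only ready step → A.
Ready: E and G. E is listed earlier → E.
H now also ready, so the ready set is {G, H}; G is listed earlier → G.
H needed D, E and F, now all done → H.

C, D, B, F, A, E, G, H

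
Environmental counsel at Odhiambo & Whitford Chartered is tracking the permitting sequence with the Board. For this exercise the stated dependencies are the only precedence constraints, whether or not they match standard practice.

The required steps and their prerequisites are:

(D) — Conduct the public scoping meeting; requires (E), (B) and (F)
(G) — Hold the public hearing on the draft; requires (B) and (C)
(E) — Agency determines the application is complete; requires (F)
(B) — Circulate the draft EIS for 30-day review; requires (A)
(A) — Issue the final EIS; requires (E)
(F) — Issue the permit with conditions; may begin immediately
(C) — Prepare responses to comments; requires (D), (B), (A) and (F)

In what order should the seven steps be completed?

(F) → (E) → (A) → (B) → (D) → (C) → (G)

(F) is the only step with nothing outstanding, so it goes first.
(E) needed (F), now all done → (E).
That leaves (A) as the only ready step → (A).
Next only (B) has its prerequisites met → (B).
(D) needed (E), (B) and (F), now all done → (D).
(C) needed (D), (B), (A) and (F), now all done → (C).
(G) needed (B) and (C), now all done → (G).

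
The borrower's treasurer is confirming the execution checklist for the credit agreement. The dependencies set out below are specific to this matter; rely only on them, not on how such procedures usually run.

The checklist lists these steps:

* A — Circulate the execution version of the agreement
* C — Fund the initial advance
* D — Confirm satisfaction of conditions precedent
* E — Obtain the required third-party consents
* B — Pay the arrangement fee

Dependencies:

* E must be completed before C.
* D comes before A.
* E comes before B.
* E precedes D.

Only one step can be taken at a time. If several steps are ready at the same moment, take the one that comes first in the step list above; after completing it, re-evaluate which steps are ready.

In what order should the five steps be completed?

E → C → D → A → B

Only E has no prerequisites, so it is first.
Ready: C, D and B. C is listed earlier → C.
Now D and B have their prerequisites met. D is listed earlier, so D next.
Ready: A and B. A is listed earlier → A.
B needed E, now all done → B.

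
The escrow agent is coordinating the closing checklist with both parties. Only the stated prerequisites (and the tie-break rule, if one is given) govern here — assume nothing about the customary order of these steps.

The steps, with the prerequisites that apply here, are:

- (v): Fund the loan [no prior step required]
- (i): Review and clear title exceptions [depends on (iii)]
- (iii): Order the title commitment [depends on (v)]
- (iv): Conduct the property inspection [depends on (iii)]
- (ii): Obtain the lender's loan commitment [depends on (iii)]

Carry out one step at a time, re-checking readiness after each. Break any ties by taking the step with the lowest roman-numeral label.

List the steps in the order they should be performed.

(v), (iii), (i), (ii), (iv)

(v) is the only step with nothing outstanding, so it goes first.
(iii) is the only step now ready → (iii).
Now (i), (ii) and (iv) have their prerequisites met. (i) has the earlier label, so (i) next.
Ready: (ii) and (iv). (ii) has the earlier label → (ii).
(iv) needed (iii), now all done → (iv).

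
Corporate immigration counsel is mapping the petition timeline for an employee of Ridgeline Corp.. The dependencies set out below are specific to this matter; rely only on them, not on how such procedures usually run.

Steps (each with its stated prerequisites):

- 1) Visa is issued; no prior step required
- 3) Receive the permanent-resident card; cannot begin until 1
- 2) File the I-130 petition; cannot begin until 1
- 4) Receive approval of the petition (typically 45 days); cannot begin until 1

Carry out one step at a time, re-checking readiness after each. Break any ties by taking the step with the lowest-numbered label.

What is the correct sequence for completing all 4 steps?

1 is the only step with nothing outstanding, so it goes first.
Now 2, 3 and 4 have their prerequisites met. 2 has the earlier label, so 2 next.
3 and 4 are both available; 3 has the earlier label → 3.
4 needed 1, now all done → 4.

1 → 2 → 3 → 4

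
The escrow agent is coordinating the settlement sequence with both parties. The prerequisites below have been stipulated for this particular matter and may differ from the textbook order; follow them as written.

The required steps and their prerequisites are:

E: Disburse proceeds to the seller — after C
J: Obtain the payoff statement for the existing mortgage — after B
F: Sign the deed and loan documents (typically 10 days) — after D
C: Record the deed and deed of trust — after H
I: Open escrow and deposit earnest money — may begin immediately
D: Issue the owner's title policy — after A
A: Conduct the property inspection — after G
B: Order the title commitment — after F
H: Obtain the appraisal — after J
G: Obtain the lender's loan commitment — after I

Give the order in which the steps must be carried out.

I → G → A → D → F → B → J → H → C → E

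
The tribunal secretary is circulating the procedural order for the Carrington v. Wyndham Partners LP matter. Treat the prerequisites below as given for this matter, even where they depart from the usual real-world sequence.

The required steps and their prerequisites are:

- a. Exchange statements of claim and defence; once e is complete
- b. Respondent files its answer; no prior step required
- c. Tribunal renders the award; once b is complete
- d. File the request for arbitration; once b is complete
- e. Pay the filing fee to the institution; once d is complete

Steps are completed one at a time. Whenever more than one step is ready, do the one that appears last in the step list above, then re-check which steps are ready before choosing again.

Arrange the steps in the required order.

b → d → e → c → a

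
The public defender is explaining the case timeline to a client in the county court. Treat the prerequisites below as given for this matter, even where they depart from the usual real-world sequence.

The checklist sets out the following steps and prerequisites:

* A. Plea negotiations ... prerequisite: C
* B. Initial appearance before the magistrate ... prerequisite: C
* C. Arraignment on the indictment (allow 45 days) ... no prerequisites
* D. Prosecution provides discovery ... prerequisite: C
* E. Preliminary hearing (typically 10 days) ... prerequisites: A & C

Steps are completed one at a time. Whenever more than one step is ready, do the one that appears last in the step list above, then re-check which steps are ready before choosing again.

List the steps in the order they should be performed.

C D B A E

C has no prerequisites → C first.
Now D, B and A have their prerequisites met. D is listed later, so D next.
Now B and A have their prerequisites met. B is listed later, so B next.
A needed C, now all done → A.
Next only E has its prerequisites met → E.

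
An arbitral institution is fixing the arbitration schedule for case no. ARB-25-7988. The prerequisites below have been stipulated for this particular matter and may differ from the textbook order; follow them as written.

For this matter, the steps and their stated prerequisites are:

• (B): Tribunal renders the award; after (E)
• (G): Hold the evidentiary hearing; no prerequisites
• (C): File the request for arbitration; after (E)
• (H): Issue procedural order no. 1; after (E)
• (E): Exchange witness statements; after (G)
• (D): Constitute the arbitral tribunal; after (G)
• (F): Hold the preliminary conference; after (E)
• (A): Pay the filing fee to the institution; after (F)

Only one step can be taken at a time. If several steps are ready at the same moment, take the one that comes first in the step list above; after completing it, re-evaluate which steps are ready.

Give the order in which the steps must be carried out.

(G) is the only step with nothing outstanding, so it goes first.
Ready: (E) and (D). (E) is listed earlier → (E).
(B), (C), (H) and (F) now also ready, so the ready set is {(B), (C), (H), (D), (F)}; (B) is listed earlier → (B).
Ready: (C), (H), (D) and (F). (C) is listed earlier → (C).
Now (H), (D) and (F) have their prerequisites met. (H) is listed earlier, so (H) next.
Now (D) and (F) have their prerequisites met. (D) is listed earlier, so (D) next.
That leaves (F) as the only ready step → (F).
Next only (A) has its prerequisites met → (A).

(G), (E), (B), (C), (H), (D), (F), (A)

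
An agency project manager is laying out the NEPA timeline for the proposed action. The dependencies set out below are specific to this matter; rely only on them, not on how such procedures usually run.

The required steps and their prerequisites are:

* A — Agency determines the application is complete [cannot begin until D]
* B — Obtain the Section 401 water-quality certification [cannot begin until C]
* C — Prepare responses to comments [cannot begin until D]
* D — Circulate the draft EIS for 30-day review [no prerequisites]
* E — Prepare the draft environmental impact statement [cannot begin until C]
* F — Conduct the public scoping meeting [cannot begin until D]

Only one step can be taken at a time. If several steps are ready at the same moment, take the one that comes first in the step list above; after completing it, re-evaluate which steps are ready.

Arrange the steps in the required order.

D → A → C → B → E → F

Only D has no prerequisites, so it is first.
Ready: A, C and F. A is listed earlier → A.
Ready: C and F. C is listed earlier → C.
Now B, E and F have their prerequisites met. B is listed earlier, so B next.
Ready: E and F. E is listed earlier → E.
F needed D, now all done → F.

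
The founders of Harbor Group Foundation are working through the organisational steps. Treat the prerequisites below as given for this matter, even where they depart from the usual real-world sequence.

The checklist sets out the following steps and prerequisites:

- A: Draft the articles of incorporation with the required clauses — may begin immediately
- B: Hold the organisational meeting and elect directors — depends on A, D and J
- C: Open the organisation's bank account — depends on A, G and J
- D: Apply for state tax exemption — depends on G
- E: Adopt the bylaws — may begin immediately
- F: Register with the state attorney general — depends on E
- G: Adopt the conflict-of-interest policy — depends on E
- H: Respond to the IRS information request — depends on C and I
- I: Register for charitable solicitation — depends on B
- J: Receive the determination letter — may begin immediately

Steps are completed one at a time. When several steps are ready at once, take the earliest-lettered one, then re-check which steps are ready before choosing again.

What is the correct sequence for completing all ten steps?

A E F G D J B C I H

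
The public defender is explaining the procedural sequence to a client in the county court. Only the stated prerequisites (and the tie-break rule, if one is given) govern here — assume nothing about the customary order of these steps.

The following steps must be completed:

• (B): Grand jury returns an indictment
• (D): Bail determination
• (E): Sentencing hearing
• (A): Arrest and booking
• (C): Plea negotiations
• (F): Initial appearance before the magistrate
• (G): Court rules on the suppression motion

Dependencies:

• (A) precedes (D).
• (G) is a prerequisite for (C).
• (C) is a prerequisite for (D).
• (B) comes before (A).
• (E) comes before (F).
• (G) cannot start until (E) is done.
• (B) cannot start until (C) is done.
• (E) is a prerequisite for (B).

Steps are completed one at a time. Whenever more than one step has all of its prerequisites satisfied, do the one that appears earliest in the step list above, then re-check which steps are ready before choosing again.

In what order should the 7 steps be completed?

(E) → (F) → (G) → (C) → (B) → (A) → (D)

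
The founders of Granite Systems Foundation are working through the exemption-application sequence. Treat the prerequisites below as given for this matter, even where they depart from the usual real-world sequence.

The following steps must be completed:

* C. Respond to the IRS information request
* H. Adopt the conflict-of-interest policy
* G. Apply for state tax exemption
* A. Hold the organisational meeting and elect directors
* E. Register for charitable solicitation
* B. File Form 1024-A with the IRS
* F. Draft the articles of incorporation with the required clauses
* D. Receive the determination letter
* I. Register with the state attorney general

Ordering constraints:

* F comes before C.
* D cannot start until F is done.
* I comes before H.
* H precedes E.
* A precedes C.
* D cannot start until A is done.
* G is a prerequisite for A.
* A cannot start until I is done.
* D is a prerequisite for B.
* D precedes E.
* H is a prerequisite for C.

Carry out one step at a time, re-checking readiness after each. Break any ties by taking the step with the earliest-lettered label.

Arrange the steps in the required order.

F, G and I have no prerequisites; F has the earlier label, so F is first.
Ready: G and I. G has the earlier label → G.
I is the only step now ready → I.
Ready: A and H. A has the earlier label → A.
D now also ready, so the ready set is {D, H}; D has the earlier label → D.
Now B and H have their prerequisites met. B has the earlier label, so B next.
H needed I, now all done → H.
Now C and E have their prerequisites met. C has the earlier label, so C next.
E needed D and H, now all done → E.

F G I A D B H C E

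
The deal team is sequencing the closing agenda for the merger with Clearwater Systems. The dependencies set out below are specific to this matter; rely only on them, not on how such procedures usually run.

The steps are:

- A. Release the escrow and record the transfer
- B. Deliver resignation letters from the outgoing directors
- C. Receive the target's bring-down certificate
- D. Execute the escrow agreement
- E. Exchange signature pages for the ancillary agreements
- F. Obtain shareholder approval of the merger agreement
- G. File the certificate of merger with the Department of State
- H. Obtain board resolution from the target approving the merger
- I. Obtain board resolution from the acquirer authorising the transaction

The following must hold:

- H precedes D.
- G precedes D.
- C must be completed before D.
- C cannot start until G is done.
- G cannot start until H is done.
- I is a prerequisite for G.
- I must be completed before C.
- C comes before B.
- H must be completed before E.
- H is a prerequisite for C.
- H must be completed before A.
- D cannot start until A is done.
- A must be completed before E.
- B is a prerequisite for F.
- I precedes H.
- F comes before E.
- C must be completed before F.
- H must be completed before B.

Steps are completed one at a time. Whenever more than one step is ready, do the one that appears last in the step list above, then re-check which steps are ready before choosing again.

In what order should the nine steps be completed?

I has no prerequisites → I first.
That leaves H as the only ready step → H.
Ready: G and A. G is listed later → G.
C now also ready, so the ready set is {C, A}; C is listed later → C.
B now also ready, so the ready set is {B, A}; B is listed later → B.
F now also ready, so the ready set is {F, A}; F is listed later → F.
Next only A has its prerequisites met → A.
E and D are both available; E is listed later → E.
D needed H, G, C and A, now all done → D.

I, H, G, C, B, F, A, E, D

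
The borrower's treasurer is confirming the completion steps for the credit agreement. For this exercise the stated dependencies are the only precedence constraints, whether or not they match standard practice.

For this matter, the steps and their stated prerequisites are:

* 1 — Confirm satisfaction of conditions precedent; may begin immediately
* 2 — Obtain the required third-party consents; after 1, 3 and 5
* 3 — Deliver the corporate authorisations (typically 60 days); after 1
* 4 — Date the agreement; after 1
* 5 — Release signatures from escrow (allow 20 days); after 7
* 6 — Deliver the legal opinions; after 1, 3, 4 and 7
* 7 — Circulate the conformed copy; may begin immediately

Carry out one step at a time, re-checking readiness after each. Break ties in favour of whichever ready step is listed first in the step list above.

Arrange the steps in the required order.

1 → 3 → 4 → 7 → 5 → 2 → 6

1 and 7 have no prerequisites; 1 is listed earlier, so 1 is first.
3 and 4 now also ready, so the ready set is {3, 4, 7}; 3 is listed earlier → 3.
4 and 7 are both available; 4 is listed earlier → 4.
Next only 7 has its prerequisites met → 7.
Now 5 and 6 have their prerequisites met. 5 is listed earlier, so 5 next.
2 now also ready, so the ready set is {2, 6}; 2 is listed earlier → 2.
Next only 6 has its prerequisites met → 6.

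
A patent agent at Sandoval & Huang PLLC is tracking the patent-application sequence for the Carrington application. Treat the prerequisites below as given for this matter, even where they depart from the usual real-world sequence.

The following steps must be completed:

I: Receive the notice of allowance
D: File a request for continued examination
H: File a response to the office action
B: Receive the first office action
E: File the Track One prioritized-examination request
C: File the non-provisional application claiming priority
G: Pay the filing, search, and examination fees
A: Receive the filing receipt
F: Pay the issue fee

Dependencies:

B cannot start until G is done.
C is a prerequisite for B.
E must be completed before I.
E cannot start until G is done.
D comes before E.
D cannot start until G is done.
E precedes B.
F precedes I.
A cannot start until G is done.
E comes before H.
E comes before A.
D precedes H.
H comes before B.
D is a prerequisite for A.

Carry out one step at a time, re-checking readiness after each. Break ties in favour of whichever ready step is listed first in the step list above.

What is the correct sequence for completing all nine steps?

C G D E H B A F I

C, G and F have no prerequisites; C is listed earlier, so C is first.
Ready: G and F. G is listed earlier → G.
Ready: D and F. D is listed earlier → D.
E and F are both available; E is listed earlier → E.
Ready: H, A and F. H is listed earlier → H.
B now also ready, so the ready set is {B, A, F}; B is listed earlier → B.
Now A and F have their prerequisites met. A is listed earlier, so A next.
F is the only step now ready → F.
I needed E and F, now all done → I.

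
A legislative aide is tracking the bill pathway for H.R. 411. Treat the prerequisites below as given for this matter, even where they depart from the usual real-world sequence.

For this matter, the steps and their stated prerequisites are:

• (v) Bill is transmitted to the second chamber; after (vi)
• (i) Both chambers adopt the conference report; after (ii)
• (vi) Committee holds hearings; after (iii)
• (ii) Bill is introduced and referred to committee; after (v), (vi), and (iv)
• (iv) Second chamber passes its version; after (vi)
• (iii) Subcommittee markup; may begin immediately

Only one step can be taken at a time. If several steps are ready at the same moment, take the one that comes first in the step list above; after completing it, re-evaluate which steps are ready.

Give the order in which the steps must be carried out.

Only (iii) has no prerequisites, so it is first.
(vi) is the only step now ready → (vi).
Ready: (v) and (iv). (v) is listed earlier → (v).
Next only (iv) has its prerequisites met → (iv).
Next only (ii) has its prerequisites met → (ii).
(i) is the only step now ready → (i).

(iii) → (vi) → (v) → (iv) → (ii) → (i)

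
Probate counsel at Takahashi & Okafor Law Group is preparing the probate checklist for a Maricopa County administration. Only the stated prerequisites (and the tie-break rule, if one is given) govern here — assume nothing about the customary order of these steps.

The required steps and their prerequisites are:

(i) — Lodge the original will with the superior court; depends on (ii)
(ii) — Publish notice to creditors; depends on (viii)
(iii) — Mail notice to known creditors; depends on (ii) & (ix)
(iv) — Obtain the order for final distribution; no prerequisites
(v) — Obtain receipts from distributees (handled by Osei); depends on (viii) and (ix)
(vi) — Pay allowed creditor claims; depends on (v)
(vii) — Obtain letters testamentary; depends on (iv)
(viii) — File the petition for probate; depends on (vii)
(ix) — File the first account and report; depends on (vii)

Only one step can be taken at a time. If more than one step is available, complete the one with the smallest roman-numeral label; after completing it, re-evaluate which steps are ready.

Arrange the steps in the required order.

(iv) has no prerequisites → (iv) first.
(vii) needed (iv), now all done → (vii).
(viii) and (ix) are both available; (viii) has the earlier label → (viii).
Now (ii) and (ix) have their prerequisites met. (ii) has the earlier label, so (ii) next.
Ready: (i) and (ix). (i) has the earlier label → (i).
That leaves (ix) as the only ready step → (ix).
Ready: (iii) and (v). (iii) has the earlier label → (iii).
(v) needed (viii) and (ix), now all done → (v).
That leaves (vi) as the only ready step → (vi).

(iv), (vii), (viii), (ii), (i), (ix), (iii), (v), (vi)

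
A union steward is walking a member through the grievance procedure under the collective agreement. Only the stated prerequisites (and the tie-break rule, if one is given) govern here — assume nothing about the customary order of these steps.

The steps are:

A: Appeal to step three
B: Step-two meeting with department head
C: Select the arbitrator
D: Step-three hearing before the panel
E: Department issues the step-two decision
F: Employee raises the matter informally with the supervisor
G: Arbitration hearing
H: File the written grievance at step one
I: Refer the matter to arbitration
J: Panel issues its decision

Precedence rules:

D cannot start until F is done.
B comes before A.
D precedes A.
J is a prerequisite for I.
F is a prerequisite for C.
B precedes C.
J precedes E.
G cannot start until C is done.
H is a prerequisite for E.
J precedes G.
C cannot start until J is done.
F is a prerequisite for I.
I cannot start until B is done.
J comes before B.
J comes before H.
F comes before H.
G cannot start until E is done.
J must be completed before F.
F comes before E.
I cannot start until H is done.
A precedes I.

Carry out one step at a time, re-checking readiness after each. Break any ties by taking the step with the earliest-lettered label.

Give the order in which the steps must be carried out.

J has no prerequisites → J first.
B and F are both available; B has the earlier label → B.
Next only F has its prerequisites met → F.
Ready: C, D and H. C has the earlier label → C.
Now D and H have their prerequisites met. D has the earlier label, so D next.
Now A and H have their prerequisites met. A has the earlier label, so A next.
H needed F and J, now all done → H.
E and I are both available; E has the earlier label → E.
Ready: G and I. G has the earlier label → G.
Next only I has its prerequisites met → I.

J B F C D A H E G I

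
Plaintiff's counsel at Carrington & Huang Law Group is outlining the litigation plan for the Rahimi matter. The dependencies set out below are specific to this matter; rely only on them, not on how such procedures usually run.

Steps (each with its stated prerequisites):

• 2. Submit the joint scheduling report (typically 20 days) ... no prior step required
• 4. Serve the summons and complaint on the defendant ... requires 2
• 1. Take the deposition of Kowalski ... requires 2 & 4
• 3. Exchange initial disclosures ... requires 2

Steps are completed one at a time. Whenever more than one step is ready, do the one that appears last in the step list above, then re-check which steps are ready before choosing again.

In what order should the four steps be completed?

2, 3, 4, 1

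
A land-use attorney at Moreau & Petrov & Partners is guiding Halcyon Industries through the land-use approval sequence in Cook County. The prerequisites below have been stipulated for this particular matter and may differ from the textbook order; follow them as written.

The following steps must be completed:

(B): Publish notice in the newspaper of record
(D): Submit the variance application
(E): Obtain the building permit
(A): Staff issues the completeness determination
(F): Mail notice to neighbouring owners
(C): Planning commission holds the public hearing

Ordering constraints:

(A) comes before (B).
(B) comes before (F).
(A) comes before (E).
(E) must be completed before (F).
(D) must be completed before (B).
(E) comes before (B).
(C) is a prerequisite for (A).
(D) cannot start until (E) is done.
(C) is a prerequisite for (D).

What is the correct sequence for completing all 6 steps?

(C) is the only step with nothing outstanding, so it goes first.
(A) needed (C), now all done → (A).
(E) needed (A), now all done → (E).
(D) needed (E) and (C), now all done → (D).
(B) is the only step now ready → (B).
Next only (F) has its prerequisites met → (F).

(C), (A), (E), (D), (B), (F)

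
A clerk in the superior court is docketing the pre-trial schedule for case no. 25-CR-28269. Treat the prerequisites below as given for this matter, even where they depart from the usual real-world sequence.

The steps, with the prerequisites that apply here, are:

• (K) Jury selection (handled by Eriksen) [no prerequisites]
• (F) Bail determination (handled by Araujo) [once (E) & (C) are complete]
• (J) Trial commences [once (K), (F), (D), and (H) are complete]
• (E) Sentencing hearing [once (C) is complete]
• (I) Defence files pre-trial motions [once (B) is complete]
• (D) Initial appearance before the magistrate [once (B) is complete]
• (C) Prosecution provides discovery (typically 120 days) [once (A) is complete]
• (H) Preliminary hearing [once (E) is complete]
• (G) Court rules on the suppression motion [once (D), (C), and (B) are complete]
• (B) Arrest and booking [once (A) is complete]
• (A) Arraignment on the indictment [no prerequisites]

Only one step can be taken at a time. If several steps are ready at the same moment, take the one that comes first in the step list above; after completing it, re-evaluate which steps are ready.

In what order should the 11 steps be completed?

(K), (A), (C), (E), (F), (H), (B), (I), (D), (J), (G)

(K) and (A) have no prerequisites; (K) is listed earlier, so (K) is first.
Next only (A) has its prerequisites met → (A).
(C) and (B) are both available; (C) is listed earlier → (C).
(E) now also ready, so the ready set is {(E), (B)}; (E) is listed earlier → (E).
Now (F), (H) and (B) have their prerequisites met. (F) is listed earlier, so (F) next.
Ready: (H) and (B). (H) is listed earlier → (H).
Next only (B) has its prerequisites met → (B).
Now (I) and (D) have their prerequisites met. (I) is listed earlier, so (I) next.
(D) needed (B), now all done → (D).
(J) and (G) are both available; (J) is listed earlier → (J).
Next only (G) has its prerequisites met → (G).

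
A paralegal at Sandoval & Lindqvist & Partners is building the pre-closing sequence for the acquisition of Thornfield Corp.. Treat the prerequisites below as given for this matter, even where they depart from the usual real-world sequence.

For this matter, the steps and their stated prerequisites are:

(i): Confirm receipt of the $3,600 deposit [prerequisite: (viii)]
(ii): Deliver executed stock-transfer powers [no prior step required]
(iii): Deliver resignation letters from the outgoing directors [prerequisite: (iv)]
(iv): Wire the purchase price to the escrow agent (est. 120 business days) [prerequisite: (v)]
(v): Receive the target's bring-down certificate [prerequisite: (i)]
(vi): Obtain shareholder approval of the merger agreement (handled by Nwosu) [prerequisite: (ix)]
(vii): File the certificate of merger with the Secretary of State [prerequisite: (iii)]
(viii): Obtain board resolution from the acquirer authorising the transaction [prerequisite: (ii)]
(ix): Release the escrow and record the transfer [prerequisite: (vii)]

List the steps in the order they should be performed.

Only (ii) has no prerequisites, so it is first.
(viii) needed (ii), now all done → (viii).
That leaves (i) as the only ready step → (i).
(v) needed (i), now all done → (v).
(iv) needed (v), now all done → (iv).
(iii) is the only step now ready → (iii).
(vii) needed (iii), now all done → (vii).
(ix) needed (vii), now all done → (ix).
(vi) needed (ix), now all done → (vi).

(ii) → (viii) → (i) → (v) → (iv) → (iii) → (vii) → (ix) → (vi)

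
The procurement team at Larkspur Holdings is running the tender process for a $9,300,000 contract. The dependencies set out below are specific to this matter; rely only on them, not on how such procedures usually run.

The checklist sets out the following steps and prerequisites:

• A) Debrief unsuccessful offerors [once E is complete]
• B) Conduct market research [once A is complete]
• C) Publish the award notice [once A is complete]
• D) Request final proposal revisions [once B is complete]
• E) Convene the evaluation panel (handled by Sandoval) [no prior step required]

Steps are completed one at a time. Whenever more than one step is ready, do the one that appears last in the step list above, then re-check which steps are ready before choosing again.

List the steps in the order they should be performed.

E is the only step with nothing outstanding, so it goes first.
That leaves A as the only ready step → A.
Ready: C and B. C is listed later → C.
Next only B has its prerequisites met → B.
That leaves D as the only ready step → D.

E → A → C → B → D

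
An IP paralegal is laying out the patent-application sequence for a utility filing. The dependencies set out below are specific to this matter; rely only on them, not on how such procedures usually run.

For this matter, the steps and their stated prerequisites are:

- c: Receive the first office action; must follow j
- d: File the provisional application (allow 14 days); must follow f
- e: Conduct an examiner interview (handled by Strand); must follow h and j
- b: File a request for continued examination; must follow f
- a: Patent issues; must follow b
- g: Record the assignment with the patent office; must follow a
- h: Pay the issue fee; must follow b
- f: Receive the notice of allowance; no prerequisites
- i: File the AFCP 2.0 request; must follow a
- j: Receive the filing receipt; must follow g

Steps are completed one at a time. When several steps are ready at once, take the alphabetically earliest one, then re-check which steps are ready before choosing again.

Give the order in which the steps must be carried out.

f → b → a → d → g → h → i → j → c → e

Only f has no prerequisites, so it is first.
Ready: b and d. b has the earlier label → b.
Now a, d and h have their prerequisites met. a has the earlier label, so a next.
Now d, g, h and i have their prerequisites met. d has the earlier label, so d next.
g, h and i are all available; g has the earlier label → g.
j now also ready, so the ready set is {h, i, j}; h has the earlier label → h.
Now i and j have their prerequisites met. i has the earlier label, so i next.
j is the only step now ready → j.
Ready: c and e. c has the earlier label → c.
e is the only step now ready → e.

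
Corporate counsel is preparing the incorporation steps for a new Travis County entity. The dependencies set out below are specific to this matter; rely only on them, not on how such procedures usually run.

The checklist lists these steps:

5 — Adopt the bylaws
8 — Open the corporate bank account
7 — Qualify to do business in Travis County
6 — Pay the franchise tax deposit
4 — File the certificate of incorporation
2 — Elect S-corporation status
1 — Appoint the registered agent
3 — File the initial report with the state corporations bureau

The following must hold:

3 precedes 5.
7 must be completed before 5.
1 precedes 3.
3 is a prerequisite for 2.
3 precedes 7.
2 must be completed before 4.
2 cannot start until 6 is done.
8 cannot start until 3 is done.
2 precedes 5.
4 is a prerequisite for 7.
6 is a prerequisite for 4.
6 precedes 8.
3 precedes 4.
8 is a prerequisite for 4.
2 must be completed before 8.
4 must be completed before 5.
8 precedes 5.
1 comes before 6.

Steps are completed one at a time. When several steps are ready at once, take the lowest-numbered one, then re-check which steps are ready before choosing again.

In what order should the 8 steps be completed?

1, 3, 6, 2, 8, 4, 7, 5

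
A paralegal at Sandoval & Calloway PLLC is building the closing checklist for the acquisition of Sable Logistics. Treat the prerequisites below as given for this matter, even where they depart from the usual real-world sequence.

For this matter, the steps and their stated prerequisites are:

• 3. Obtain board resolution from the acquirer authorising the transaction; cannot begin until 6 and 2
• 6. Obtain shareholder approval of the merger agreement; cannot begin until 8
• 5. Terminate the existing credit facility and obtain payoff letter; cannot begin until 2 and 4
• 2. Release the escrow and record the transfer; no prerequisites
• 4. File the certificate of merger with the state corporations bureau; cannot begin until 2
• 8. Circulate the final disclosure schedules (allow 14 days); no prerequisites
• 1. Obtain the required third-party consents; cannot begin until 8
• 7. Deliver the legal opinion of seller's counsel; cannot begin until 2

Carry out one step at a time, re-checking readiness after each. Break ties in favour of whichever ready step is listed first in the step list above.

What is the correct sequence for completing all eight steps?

Nothing is required for 2 and 8. 2 is listed earlier → 2 first.
4 and 7 now also ready, so the ready set is {4, 8, 7}; 4 is listed earlier → 4.
5 now also ready, so the ready set is {5, 8, 7}; 5 is listed earlier → 5.
Now 8 and 7 have their prerequisites met. 8 is listed earlier, so 8 next.
6, 1 and 7 are all available; 6 is listed earlier → 6.
3, 1 and 7 are all available; 3 is listed earlier → 3.
Ready: 1 and 7. 1 is listed earlier → 1.
Next only 7 has its prerequisites met → 7.

2, 4, 5, 8, 6, 3, 1, 7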